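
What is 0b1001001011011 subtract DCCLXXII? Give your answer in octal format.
Convert 0b1001001011011 (binary) → 4096 + 512 + 64 + 16 + 8 + 2 + 1 = 4699 (decimal)
Convert DCCLXXII (Roman numeral) → 500 + 100 + 100 + 50 + 10 + 10 + 1 + 1 = 772 (decimal)
Compute 4699 - 772 = 3927
Convert 3927 (decimal) → 3927 = 7×512 + 5×64 + 2×8 + 7 → 0o7527 (octal)
0o7527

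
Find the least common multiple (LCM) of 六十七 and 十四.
Convert 六十七 (Chinese numeral) → 6×10 + 7 = 67 (decimal)
Convert 十四 (Chinese numeral) → 1×10 + 4 = 14 (decimal)
Compute lcm(67, 14) = 938
938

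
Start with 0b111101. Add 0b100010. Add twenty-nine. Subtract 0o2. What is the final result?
Convert 0b111101 (binary) → 32 + 16 + 8 + 4 + 1 = 61 (decimal)
Start: 61
Convert 0b100010 (binary) → 32 + 2 = 34 (decimal)
61 + 34 = 95
Convert twenty-nine (English words) → 29 (decimal)
95 + 29 = 124
Convert 0o2 (octal) → 2 (decimal)
124 - 2 = 122
122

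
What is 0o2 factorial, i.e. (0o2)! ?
Convert 0o2 (octal) → 2 (decimal)
Compute 2! = 2
2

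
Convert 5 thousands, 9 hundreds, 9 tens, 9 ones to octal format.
Convert 5 thousands, 9 hundreds, 9 tens, 9 ones (place-value notation) → 5×1000 + 9×100 + 9×10 + 9 = 5999 (decimal)
Convert 5999 (decimal) → 5999 = 1×4096 + 3×512 + 5×64 + 5×8 + 7 → 0o13557 (octal)
0o13557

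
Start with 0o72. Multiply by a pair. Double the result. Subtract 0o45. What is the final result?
Convert 0o72 (octal) → 7×8 + 2 = 58 (decimal)
Start: 58
Convert a pair (colloquial) → 2 (decimal)
58 × 2 = 116
116 × 2 = 232
Convert 0o45 (octal) → 4×8 + 5 = 37 (decimal)
232 - 37 = 195
195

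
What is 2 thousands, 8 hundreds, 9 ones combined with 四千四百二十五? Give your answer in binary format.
Convert 2 thousands, 8 hundreds, 9 ones (place-value notation) → 2×1000 + 8×100 + 9 = 2809 (decimal)
Convert 四千四百二十五 (Chinese numeral) → 4×1000 + 4×100 + 2×10 + 5 = 4425 (decimal)
Compute 2809 + 4425 = 7234
Convert 7234 (decimal) → 7234 = 4096 + 2048 + 1024 + 64 + 2 → 0b1110001000010 (binary)
0b1110001000010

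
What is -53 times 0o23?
Convert 0o23 (octal) → 2×8 + 3 = 19 (decimal)
Compute -53 × 19 = -1007
-1007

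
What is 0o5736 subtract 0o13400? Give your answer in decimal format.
Convert 0o5736 (octal) → 5×512 + 7×64 + 3×8 + 6 = 3038 (decimal)
Convert 0o13400 (octal) → 1×4096 + 3×512 + 4×64 = 5888 (decimal)
Compute 3038 - 5888 = -2850
-2850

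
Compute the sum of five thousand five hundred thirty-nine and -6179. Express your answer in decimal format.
Convert five thousand five hundred thirty-nine (English words) → 5×1000 + 5×100 + 39 = 5539 (decimal)
Compute 5539 + -6179 = -640
-640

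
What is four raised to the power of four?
Convert four (English words) → 4 (decimal)
Convert four (English words) → 4 (decimal)
Compute 4 ^ 4 = 256
256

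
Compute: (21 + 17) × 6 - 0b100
Convert 0b100 (binary) → 4 (decimal)
Expression in decimal: (21 + 17) × 6 - 4
Parentheses first: 21 + 17 = 38
Multiply: 38 × 6 = 228
Subtract: 228 - 4 = 224
224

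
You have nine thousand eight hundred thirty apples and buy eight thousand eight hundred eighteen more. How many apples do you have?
Convert nine thousand eight hundred thirty (English words) → 9×1000 + 8×100 + 30 = 9830 (decimal)
Convert eight thousand eight hundred eighteen (English words) → 8×1000 + 8×100 + 18 = 8818 (decimal)
Compute 9830 + 8818 = 18648
18648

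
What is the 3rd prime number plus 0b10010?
The 3rd prime number = 5
Convert 0b10010 (binary) → 16 + 2 = 18 (decimal)
Compute 5 + 18 = 23
23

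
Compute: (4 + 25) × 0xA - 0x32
Convert 0xA (hexadecimal) → 10 (decimal)
Convert 0x32 (hexadecimal) → 3×16 + 2 = 50 (decimal)
Expression in decimal: (4 + 25) × 10 - 50
Parentheses first: 4 + 25 = 29
Multiply: 29 × 10 = 290
Subtract: 290 - 50 = 240
240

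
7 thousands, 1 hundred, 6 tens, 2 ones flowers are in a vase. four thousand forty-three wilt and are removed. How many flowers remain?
Convert 7 thousands, 1 hundred, 6 tens, 2 ones (place-value notation) → 7×1000 + 1×100 + 6×10 + 2 = 7162 (decimal)
Convert four thousand forty-three (English words) → 4×1000 + 43 = 4043 (decimal)
Compute 7162 - 4043 = 3119
3119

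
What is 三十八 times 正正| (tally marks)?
Convert 三十八 (Chinese numeral) → 3×10 + 8 = 38 (decimal)
Convert 正正| (tally marks) → 5 + 5 + 1 = 11 (decimal)
Compute 38 × 11 = 418
418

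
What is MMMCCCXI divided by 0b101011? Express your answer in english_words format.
Convert MMMCCCXI (Roman numeral) → 1000 + 1000 + 1000 + 100 + 100 + 100 + 10 + 1 = 3311 (decimal)
Convert 0b101011 (binary) → 32 + 8 + 2 + 1 = 43 (decimal)
Compute 3311 ÷ 43 = 77
Convert 77 (decimal) → seventy-seven (English words)
seventy-seven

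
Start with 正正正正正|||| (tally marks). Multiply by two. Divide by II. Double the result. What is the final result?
Convert 正正正正正|||| (tally marks) → 5 + 5 + 5 + 5 + 5 + 4 = 29 (decimal)
Start: 29
Convert two (English words) → 2 (decimal)
29 × 2 = 58
Convert II (Roman numeral) → 1 + 1 = 2 (decimal)
58 ÷ 2 = 29
29 × 2 = 58
58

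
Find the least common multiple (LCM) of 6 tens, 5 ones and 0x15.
Convert 6 tens, 5 ones (place-value notation) → 6×10 + 5 = 65 (decimal)
Convert 0x15 (hexadecimal) → 1×16 + 5 = 21 (decimal)
Compute lcm(65, 21) = 1365
1365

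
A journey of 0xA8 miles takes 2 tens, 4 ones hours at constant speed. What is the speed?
Convert 0xA8 (hexadecimal) → 10×16 + 8 = 168 (decimal)
Convert 2 tens, 4 ones (place-value notation) → 2×10 + 4 = 24 (decimal)
Compute 168 ÷ 24 = 7
7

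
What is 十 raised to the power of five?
Convert 十 (Chinese numeral) → 1×10 = 10 (decimal)
Convert five (English words) → 5 (decimal)
Compute 10 ^ 5 = 100000
100000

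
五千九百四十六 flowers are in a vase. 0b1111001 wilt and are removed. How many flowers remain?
Convert 五千九百四十六 (Chinese numeral) → 5×1000 + 9×100 + 4×10 + 6 = 5946 (decimal)
Convert 0b1111001 (binary) → 64 + 32 + 16 + 8 + 1 = 121 (decimal)
Compute 5946 - 121 = 5825
5825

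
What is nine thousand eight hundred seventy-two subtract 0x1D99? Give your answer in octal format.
Convert nine thousand eight hundred seventy-two (English words) → 9×1000 + 8×100 + 72 = 9872 (decimal)
Convert 0x1D99 (hexadecimal) → 1×4096 + 13×256 + 9×16 + 9 = 7577 (decimal)
Compute 9872 - 7577 = 2295
Convert 2295 (decimal) → 2295 = 4×512 + 3×64 + 6×8 + 7 → 0o4367 (octal)
0o4367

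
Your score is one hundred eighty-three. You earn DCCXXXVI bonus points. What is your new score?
Convert one hundred eighty-three (English words) → 1×100 + 83 = 183 (decimal)
Convert DCCXXXVI (Roman numeral) → 500 + 100 + 100 + 10 + 10 + 10 + 5 + 1 = 736 (decimal)
Compute 183 + 736 = 919
919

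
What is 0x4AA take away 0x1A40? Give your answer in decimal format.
Convert 0x4AA (hexadecimal) → 4×256 + 10×16 + 10 = 1194 (decimal)
Convert 0x1A40 (hexadecimal) → 1×4096 + 10×256 + 4×16 = 6720 (decimal)
Compute 1194 - 6720 = -5526
-5526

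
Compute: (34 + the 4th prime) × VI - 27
Convert the 4th prime (prime index) → 7 (decimal)
Convert VI (Roman numeral) → 5 + 1 = 6 (decimal)
Expression in decimal: (34 + 7) × 6 - 27
Parentheses first: 34 + 7 = 41
Multiply: 41 × 6 = 246
Subtract: 246 - 27 = 219
219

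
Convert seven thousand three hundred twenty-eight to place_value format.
Convert seven thousand three hundred twenty-eight (English words) → 7×1000 + 3×100 + 28 = 7328 (decimal)
Convert 7328 (decimal) → 7328 = 7×1000 + 3×100 + 2×10 + 8 → 7 thousands, 3 hundreds, 2 tens, 8 ones (place-value notation)
7 thousands, 3 hundreds, 2 tens, 8 ones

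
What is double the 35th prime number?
The 35th prime number = 149
Compute 149 × 2 = 298
298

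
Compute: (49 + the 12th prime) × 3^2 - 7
Convert the 12th prime (prime index) → 37 (decimal)
Convert 3^2 (power) → 9 (decimal)
Expression in decimal: (49 + 37) × 9 - 7
Parentheses first: 49 + 37 = 86
Multiply: 86 × 9 = 774
Subtract: 774 - 7 = 767
767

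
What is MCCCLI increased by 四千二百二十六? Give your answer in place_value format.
Convert MCCCLI (Roman numeral) → 1000 + 100 + 100 + 100 + 50 + 1 = 1351 (decimal)
Convert 四千二百二十六 (Chinese numeral) → 4×1000 + 2×100 + 2×10 + 6 = 4226 (decimal)
Compute 1351 + 4226 = 5577
Convert 5577 (decimal) → 5577 = 5×1000 + 5×100 + 7×10 + 7 → 5 thousands, 5 hundreds, 7 tens, 7 ones (place-value notation)
5 thousands, 5 hundreds, 7 tens, 7 ones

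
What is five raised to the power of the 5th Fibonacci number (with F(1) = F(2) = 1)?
Convert five (English words) → 5 (decimal)
Convert the 5th Fibonacci number (with F(1) = F(2) = 1) (Fibonacci index) → 1, 1, 2, 3, 5 → 5 (decimal)
Compute 5 ^ 5 = 3125
3125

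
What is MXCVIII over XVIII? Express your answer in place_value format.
Convert MXCVIII (Roman numeral) → 1000 + 90 + 5 + 1 + 1 + 1 = 1098 (decimal)
Convert XVIII (Roman numeral) → 10 + 5 + 1 + 1 + 1 = 18 (decimal)
Compute 1098 ÷ 18 = 61
Convert 61 (decimal) → 61 = 6×10 + 1 → 6 tens, 1 one (place-value notation)
6 tens, 1 one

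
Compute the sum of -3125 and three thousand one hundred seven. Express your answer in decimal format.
Convert three thousand one hundred seven (English words) → 3×1000 + 1×100 + 7 = 3107 (decimal)
Compute -3125 + 3107 = -18
-18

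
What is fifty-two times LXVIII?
Convert fifty-two (English words) → 52 (decimal)
Convert LXVIII (Roman numeral) → 50 + 10 + 5 + 1 + 1 + 1 = 68 (decimal)
Compute 52 × 68 = 3536
3536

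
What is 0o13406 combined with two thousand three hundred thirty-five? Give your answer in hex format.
Convert 0o13406 (octal) → 1×4096 + 3×512 + 4×64 + 6 = 5894 (decimal)
Convert two thousand three hundred thirty-five (English words) → 2×1000 + 3×100 + 35 = 2335 (decimal)
Compute 5894 + 2335 = 8229
Convert 8229 (decimal) → 8229 = 2×4096 + 2×16 + 5 → 0x2025 (hexadecimal)
0x2025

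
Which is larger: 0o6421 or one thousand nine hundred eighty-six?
Convert 0o6421 (octal) → 6×512 + 4×64 + 2×8 + 1 = 3345 (decimal)
Convert one thousand nine hundred eighty-six (English words) → 1×1000 + 9×100 + 86 = 1986 (decimal)
Compare 3345 vs 1986: larger = 3345
3345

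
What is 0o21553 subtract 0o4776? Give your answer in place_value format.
Convert 0o21553 (octal) → 2×4096 + 1×512 + 5×64 + 5×8 + 3 = 9067 (decimal)
Convert 0o4776 (octal) → 4×512 + 7×64 + 7×8 + 6 = 2558 (decimal)
Compute 9067 - 2558 = 6509
Convert 6509 (decimal) → 6509 = 6×1000 + 5×100 + 9 → 6 thousands, 5 hundreds, 9 ones (place-value notation)
6 thousands, 5 hundreds, 9 ones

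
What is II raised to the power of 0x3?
Convert II (Roman numeral) → 1 + 1 = 2 (decimal)
Convert 0x3 (hexadecimal) → 3 (decimal)
Compute 2 ^ 3 = 8
8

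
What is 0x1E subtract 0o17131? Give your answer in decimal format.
Convert 0x1E (hexadecimal) → 1×16 + 14 = 30 (decimal)
Convert 0o17131 (octal) → 1×4096 + 7×512 + 1×64 + 3×8 + 1 = 7769 (decimal)
Compute 30 - 7769 = -7739
-7739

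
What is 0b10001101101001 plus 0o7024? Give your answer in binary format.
Convert 0b10001101101001 (binary) → 8192 + 512 + 256 + 64 + 32 + 8 + 1 = 9065 (decimal)
Convert 0o7024 (octal) → 7×512 + 2×8 + 4 = 3604 (decimal)
Compute 9065 + 3604 = 12669
Convert 12669 (decimal) → 12669 = 8192 + 4096 + 256 + 64 + 32 + 16 + 8 + 4 + 1 → 0b11000101111101 (binary)
0b11000101111101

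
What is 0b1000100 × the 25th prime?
Convert 0b1000100 (binary) → 64 + 4 = 68 (decimal)
Convert the 25th prime (prime index) → 97 (decimal)
Compute 68 × 97 = 6596
6596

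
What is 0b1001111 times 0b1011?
Convert 0b1001111 (binary) → 64 + 8 + 4 + 2 + 1 = 79 (decimal)
Convert 0b1011 (binary) → 8 + 2 + 1 = 11 (decimal)
Compute 79 × 11 = 869
869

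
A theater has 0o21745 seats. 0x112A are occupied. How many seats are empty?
Convert 0o21745 (octal) → 2×4096 + 1×512 + 7×64 + 4×8 + 5 = 9189 (decimal)
Convert 0x112A (hexadecimal) → 1×4096 + 1×256 + 2×16 + 10 = 4394 (decimal)
Compute 9189 - 4394 = 4795
4795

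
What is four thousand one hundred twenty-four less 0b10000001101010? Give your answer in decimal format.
Convert four thousand one hundred twenty-four (English words) → 4×1000 + 1×100 + 24 = 4124 (decimal)
Convert 0b10000001101010 (binary) → 8192 + 64 + 32 + 8 + 2 = 8298 (decimal)
Compute 4124 - 8298 = -4174
-4174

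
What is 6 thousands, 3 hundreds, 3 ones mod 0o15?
Convert 6 thousands, 3 hundreds, 3 ones (place-value notation) → 6×1000 + 3×100 + 3 = 6303 (decimal)
Convert 0o15 (octal) → 1×8 + 5 = 13 (decimal)
Compute 6303 mod 13 = 11
11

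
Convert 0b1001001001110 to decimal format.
Convert 0b1001001001110 (binary) → 4096 + 512 + 64 + 8 + 4 + 2 = 4686 (decimal)
4686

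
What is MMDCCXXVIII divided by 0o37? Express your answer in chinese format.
Convert MMDCCXXVIII (Roman numeral) → 1000 + 1000 + 500 + 100 + 100 + 10 + 10 + 5 + 1 + 1 + 1 = 2728 (decimal)
Convert 0o37 (octal) → 3×8 + 7 = 31 (decimal)
Compute 2728 ÷ 31 = 88
Convert 88 (decimal) → 88 = 8×10 + 8 → 八十八 (Chinese numeral)
八十八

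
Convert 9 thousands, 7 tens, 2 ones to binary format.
Convert 9 thousands, 7 tens, 2 ones (place-value notation) → 9×1000 + 7×10 + 2 = 9072 (decimal)
Convert 9072 (decimal) → 9072 = 8192 + 512 + 256 + 64 + 32 + 16 → 0b10001101110000 (binary)
0b10001101110000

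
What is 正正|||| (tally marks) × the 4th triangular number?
Convert 正正|||| (tally marks) → 5 + 5 + 4 = 14 (decimal)
Convert the 4th triangular number (triangular index) → 4×5/2 = 10 (decimal)
Compute 14 × 10 = 140
140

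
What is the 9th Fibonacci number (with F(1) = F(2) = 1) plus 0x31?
The 9th Fibonacci number (with F(1) = F(2) = 1): 1, 1, 2, 3, 5, 8, 13, 21, 34 → 34
Convert 0x31 (hexadecimal) → 3×16 + 1 = 49 (decimal)
Compute 34 + 49 = 83
83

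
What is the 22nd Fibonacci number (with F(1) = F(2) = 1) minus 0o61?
The 22nd Fibonacci number (with F(1) = F(2) = 1) = 17711
Convert 0o61 (octal) → 6×8 + 1 = 49 (decimal)
Compute 17711 - 49 = 17662
17662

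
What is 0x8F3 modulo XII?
Convert 0x8F3 (hexadecimal) → 8×256 + 15×16 + 3 = 2291 (decimal)
Convert XII (Roman numeral) → 10 + 1 + 1 = 12 (decimal)
Compute 2291 mod 12 = 11
11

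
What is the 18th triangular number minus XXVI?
The 18th triangular number = 18×19/2 = 171
Convert XXVI (Roman numeral) → 10 + 10 + 5 + 1 = 26 (decimal)
Compute 171 - 26 = 145
145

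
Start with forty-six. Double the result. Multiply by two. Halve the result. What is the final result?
Convert forty-six (English words) → 46 (decimal)
Start: 46
46 × 2 = 92
Convert two (English words) → 2 (decimal)
92 × 2 = 184
184 ÷ 2 = 92
92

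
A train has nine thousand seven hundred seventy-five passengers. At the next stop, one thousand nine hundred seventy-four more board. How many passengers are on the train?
Convert nine thousand seven hundred seventy-five (English words) → 9×1000 + 7×100 + 75 = 9775 (decimal)
Convert one thousand nine hundred seventy-four (English words) → 1×1000 + 9×100 + 74 = 1974 (decimal)
Compute 9775 + 1974 = 11749
11749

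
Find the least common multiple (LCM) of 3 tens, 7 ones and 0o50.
Convert 3 tens, 7 ones (place-value notation) → 3×10 + 7 = 37 (decimal)
Convert 0o50 (octal) → 5×8 = 40 (decimal)
Compute lcm(37, 40) = 1480
1480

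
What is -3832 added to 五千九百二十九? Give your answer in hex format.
Convert 五千九百二十九 (Chinese numeral) → 5×1000 + 9×100 + 2×10 + 9 = 5929 (decimal)
Compute -3832 + 5929 = 2097
Convert 2097 (decimal) → 2097 = 8×256 + 3×16 + 1 → 0x831 (hexadecimal)
0x831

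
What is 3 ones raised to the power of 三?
Convert 3 ones (place-value notation) → 3 (decimal)
Convert 三 (Chinese numeral) → 3 (decimal)
Compute 3 ^ 3 = 27
27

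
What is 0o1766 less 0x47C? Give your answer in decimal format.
Convert 0o1766 (octal) → 1×512 + 7×64 + 6×8 + 6 = 1014 (decimal)
Convert 0x47C (hexadecimal) → 4×256 + 7×16 + 12 = 1148 (decimal)
Compute 1014 - 1148 = -134
-134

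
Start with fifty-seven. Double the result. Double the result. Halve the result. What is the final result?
Convert fifty-seven (English words) → 57 (decimal)
Start: 57
57 × 2 = 114
114 × 2 = 228
228 ÷ 2 = 114
114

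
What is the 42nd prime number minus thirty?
The 42nd prime number = 181
Convert thirty (English words) → 30 (decimal)
Compute 181 - 30 = 151
151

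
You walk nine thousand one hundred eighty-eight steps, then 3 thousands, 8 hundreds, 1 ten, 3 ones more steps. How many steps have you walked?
Convert nine thousand one hundred eighty-eight (English words) → 9×1000 + 1×100 + 88 = 9188 (decimal)
Convert 3 thousands, 8 hundreds, 1 ten, 3 ones (place-value notation) → 3×1000 + 8×100 + 1×10 + 3 = 3813 (decimal)
Compute 9188 + 3813 = 13001
13001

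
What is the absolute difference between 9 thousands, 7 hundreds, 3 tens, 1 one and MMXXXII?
Convert 9 thousands, 7 hundreds, 3 tens, 1 one (place-value notation) → 9×1000 + 7×100 + 3×10 + 1 = 9731 (decimal)
Convert MMXXXII (Roman numeral) → 1000 + 1000 + 10 + 10 + 10 + 1 + 1 = 2032 (decimal)
Compute |9731 - 2032| = 7699
7699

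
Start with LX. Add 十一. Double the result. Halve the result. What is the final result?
Convert LX (Roman numeral) → 50 + 10 = 60 (decimal)
Start: 60
Convert 十一 (Chinese numeral) → 1×10 + 1 = 11 (decimal)
60 + 11 = 71
71 × 2 = 142
142 ÷ 2 = 71
71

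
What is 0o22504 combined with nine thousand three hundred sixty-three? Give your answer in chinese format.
Convert 0o22504 (octal) → 2×4096 + 2×512 + 5×64 + 4 = 9540 (decimal)
Convert nine thousand three hundred sixty-three (English words) → 9×1000 + 3×100 + 63 = 9363 (decimal)
Compute 9540 + 9363 = 18903
Convert 18903 (decimal) → 18903 = 1×10000 + 8×1000 + 9×100 + 3 → 一万八千九百零三 (Chinese numeral)
一万八千九百零三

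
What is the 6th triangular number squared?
The 6th triangular number = 6×7/2 = 21
Compute 21² = 21 × 21 = 441
441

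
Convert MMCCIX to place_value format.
Convert MMCCIX (Roman numeral) → 1000 + 1000 + 100 + 100 + 9 = 2209 (decimal)
Convert 2209 (decimal) → 2209 = 2×1000 + 2×100 + 9 → 2 thousands, 2 hundreds, 9 ones (place-value notation)
2 thousands, 2 hundreds, 9 ones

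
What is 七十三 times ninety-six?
Convert 七十三 (Chinese numeral) → 7×10 + 3 = 73 (decimal)
Convert ninety-six (English words) → 96 (decimal)
Compute 73 × 96 = 7008
7008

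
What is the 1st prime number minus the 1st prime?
The 1st prime number = 2
Convert the 1st prime (prime index) → 2 (decimal)
Compute 2 - 2 = 0
0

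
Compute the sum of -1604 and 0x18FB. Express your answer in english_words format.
Convert 0x18FB (hexadecimal) → 1×4096 + 8×256 + 15×16 + 11 = 6395 (decimal)
Compute -1604 + 6395 = 4791
Convert 4791 (decimal) → 4791 = 4×1000 + 7×100 + 91 → four thousand seven hundred ninety-one (English words)
four thousand seven hundred ninety-one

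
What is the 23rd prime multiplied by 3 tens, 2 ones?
Convert the 23rd prime (prime index) → 83 (decimal)
Convert 3 tens, 2 ones (place-value notation) → 3×10 + 2 = 32 (decimal)
Compute 83 × 32 = 2656
2656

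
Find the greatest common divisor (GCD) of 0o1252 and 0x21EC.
Convert 0o1252 (octal) → 1×512 + 2×64 + 5×8 + 2 = 682 (decimal)
Convert 0x21EC (hexadecimal) → 2×4096 + 1×256 + 14×16 + 12 = 8684 (decimal)
Compute gcd(682, 8684) = 2
2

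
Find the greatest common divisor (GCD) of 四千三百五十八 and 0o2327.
Convert 四千三百五十八 (Chinese numeral) → 4×1000 + 3×100 + 5×10 + 8 = 4358 (decimal)
Convert 0o2327 (octal) → 2×512 + 3×64 + 2×8 + 7 = 1239 (decimal)
Compute gcd(4358, 1239) = 1
1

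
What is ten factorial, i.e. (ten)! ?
Convert ten (English words) → 10 (decimal)
Compute 10! = 3628800
3628800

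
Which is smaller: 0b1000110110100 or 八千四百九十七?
Convert 0b1000110110100 (binary) → 4096 + 256 + 128 + 32 + 16 + 4 = 4532 (decimal)
Convert 八千四百九十七 (Chinese numeral) → 8×1000 + 4×100 + 9×10 + 7 = 8497 (decimal)
Compare 4532 vs 8497: smaller = 4532
4532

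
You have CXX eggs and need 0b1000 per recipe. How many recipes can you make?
Convert CXX (Roman numeral) → 100 + 10 + 10 = 120 (decimal)
Convert 0b1000 (binary) → 8 (decimal)
Compute 120 ÷ 8 = 15
15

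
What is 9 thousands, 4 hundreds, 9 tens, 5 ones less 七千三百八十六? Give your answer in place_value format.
Convert 9 thousands, 4 hundreds, 9 tens, 5 ones (place-value notation) → 9×1000 + 4×100 + 9×10 + 5 = 9495 (decimal)
Convert 七千三百八十六 (Chinese numeral) → 7×1000 + 3×100 + 8×10 + 6 = 7386 (decimal)
Compute 9495 - 7386 = 2109
Convert 2109 (decimal) → 2109 = 2×1000 + 1×100 + 9 → 2 thousands, 1 hundred, 9 ones (place-value notation)
2 thousands, 1 hundred, 9 ones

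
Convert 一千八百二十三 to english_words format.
Convert 一千八百二十三 (Chinese numeral) → 1×1000 + 8×100 + 2×10 + 3 = 1823 (decimal)
Convert 1823 (decimal) → 1823 = 1×1000 + 8×100 + 23 → one thousand eight hundred twenty-three (English words)
one thousand eight hundred twenty-three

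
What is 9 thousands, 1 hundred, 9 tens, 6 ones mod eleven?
Convert 9 thousands, 1 hundred, 9 tens, 6 ones (place-value notation) → 9×1000 + 1×100 + 9×10 + 6 = 9196 (decimal)
Convert eleven (English words) → 11 (decimal)
Compute 9196 mod 11 = 0
0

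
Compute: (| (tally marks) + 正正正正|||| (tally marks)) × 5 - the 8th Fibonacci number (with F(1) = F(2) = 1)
Convert | (tally marks) → 1 (decimal)
Convert 正正正正|||| (tally marks) → 5 + 5 + 5 + 5 + 4 = 24 (decimal)
Convert the 8th Fibonacci number (with F(1) = F(2) = 1) (Fibonacci index) → 1, 1, 2, 3, 5, 8, 13, 21 → 21 (decimal)
Expression in decimal: (1 + 24) × 5 - 21
Parentheses first: 1 + 24 = 25
Multiply: 25 × 5 = 125
Subtract: 125 - 21 = 104
104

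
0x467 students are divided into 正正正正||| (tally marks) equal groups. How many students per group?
Convert 0x467 (hexadecimal) → 4×256 + 6×16 + 7 = 1127 (decimal)
Convert 正正正正||| (tally marks) → 5 + 5 + 5 + 5 + 3 = 23 (decimal)
Compute 1127 ÷ 23 = 49
49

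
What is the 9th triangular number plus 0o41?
The 9th triangular number = 9×10/2 = 45
Convert 0o41 (octal) → 4×8 + 1 = 33 (decimal)
Compute 45 + 33 = 78
78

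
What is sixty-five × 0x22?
Convert sixty-five (English words) → 65 (decimal)
Convert 0x22 (hexadecimal) → 2×16 + 2 = 34 (decimal)
Compute 65 × 34 = 2210
2210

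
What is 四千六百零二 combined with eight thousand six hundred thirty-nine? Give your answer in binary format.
Convert 四千六百零二 (Chinese numeral) → 4×1000 + 6×100 + 2 = 4602 (decimal)
Convert eight thousand six hundred thirty-nine (English words) → 8×1000 + 6×100 + 39 = 8639 (decimal)
Compute 4602 + 8639 = 13241
Convert 13241 (decimal) → 13241 = 8192 + 4096 + 512 + 256 + 128 + 32 + 16 + 8 + 1 → 0b11001110111001 (binary)
0b11001110111001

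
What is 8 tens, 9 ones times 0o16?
Convert 8 tens, 9 ones (place-value notation) → 8×10 + 9 = 89 (decimal)
Convert 0o16 (octal) → 1×8 + 6 = 14 (decimal)
Compute 89 × 14 = 1246
1246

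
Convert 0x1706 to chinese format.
Convert 0x1706 (hexadecimal) → 1×4096 + 7×256 + 6 = 5894 (decimal)
Convert 5894 (decimal) → 5894 = 5×1000 + 8×100 + 9×10 + 4 → 五千八百九十四 (Chinese numeral)
五千八百九十四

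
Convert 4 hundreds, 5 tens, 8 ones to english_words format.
Convert 4 hundreds, 5 tens, 8 ones (place-value notation) → 4×100 + 5×10 + 8 = 458 (decimal)
Convert 458 (decimal) → 458 = 4×100 + 58 → four hundred fifty-eight (English words)
four hundred fifty-eight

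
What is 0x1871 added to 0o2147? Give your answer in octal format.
Convert 0x1871 (hexadecimal) → 1×4096 + 8×256 + 7×16 + 1 = 6257 (decimal)
Convert 0o2147 (octal) → 2×512 + 1×64 + 4×8 + 7 = 1127 (decimal)
Compute 6257 + 1127 = 7384
Convert 7384 (decimal) → 7384 = 1×4096 + 6×512 + 3×64 + 3×8 → 0o16330 (octal)
0o16330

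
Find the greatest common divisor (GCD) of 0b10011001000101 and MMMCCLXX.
Convert 0b10011001000101 (binary) → 8192 + 1024 + 512 + 64 + 4 + 1 = 9797 (decimal)
Convert MMMCCLXX (Roman numeral) → 1000 + 1000 + 1000 + 100 + 100 + 50 + 10 + 10 = 3270 (decimal)
Compute gcd(9797, 3270) = 1
1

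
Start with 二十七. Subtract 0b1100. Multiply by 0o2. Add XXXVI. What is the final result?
Convert 二十七 (Chinese numeral) → 2×10 + 7 = 27 (decimal)
Start: 27
Convert 0b1100 (binary) → 8 + 4 = 12 (decimal)
27 - 12 = 15
Convert 0o2 (octal) → 2 (decimal)
15 × 2 = 30
Convert XXXVI (Roman numeral) → 10 + 10 + 10 + 5 + 1 = 36 (decimal)
30 + 36 = 66
66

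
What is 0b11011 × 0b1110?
Convert 0b11011 (binary) → 16 + 8 + 2 + 1 = 27 (decimal)
Convert 0b1110 (binary) → 8 + 4 + 2 = 14 (decimal)
Compute 27 × 14 = 378
378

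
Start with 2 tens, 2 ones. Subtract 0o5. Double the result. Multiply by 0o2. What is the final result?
Convert 2 tens, 2 ones (place-value notation) → 2×10 + 2 = 22 (decimal)
Start: 22
Convert 0o5 (octal) → 5 (decimal)
22 - 5 = 17
17 × 2 = 34
Convert 0o2 (octal) → 2 (decimal)
34 × 2 = 68
68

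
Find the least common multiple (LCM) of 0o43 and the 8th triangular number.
Convert 0o43 (octal) → 4×8 + 3 = 35 (decimal)
Convert the 8th triangular number (triangular index) → 8×9/2 = 36 (decimal)
Compute lcm(35, 36) = 1260
1260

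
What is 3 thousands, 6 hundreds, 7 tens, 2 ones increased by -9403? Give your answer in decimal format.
Convert 3 thousands, 6 hundreds, 7 tens, 2 ones (place-value notation) → 3×1000 + 6×100 + 7×10 + 2 = 3672 (decimal)
Compute 3672 + -9403 = -5731
-5731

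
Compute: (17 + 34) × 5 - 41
Parentheses first: 17 + 34 = 51
Multiply: 51 × 5 = 255
Subtract: 255 - 41 = 214
214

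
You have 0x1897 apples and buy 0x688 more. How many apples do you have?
Convert 0x1897 (hexadecimal) → 1×4096 + 8×256 + 9×16 + 7 = 6295 (decimal)
Convert 0x688 (hexadecimal) → 6×256 + 8×16 + 8 = 1672 (decimal)
Compute 6295 + 1672 = 7967
7967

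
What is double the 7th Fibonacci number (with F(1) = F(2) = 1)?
The 7th Fibonacci number (with F(1) = F(2) = 1): 1, 1, 2, 3, 5, 8, 13 → 13
Compute 13 × 2 = 26
26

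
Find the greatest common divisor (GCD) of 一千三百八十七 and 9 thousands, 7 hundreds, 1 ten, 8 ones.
Convert 一千三百八十七 (Chinese numeral) → 1×1000 + 3×100 + 8×10 + 7 = 1387 (decimal)
Convert 9 thousands, 7 hundreds, 1 ten, 8 ones (place-value notation) → 9×1000 + 7×100 + 1×10 + 8 = 9718 (decimal)
Compute gcd(1387, 9718) = 1
1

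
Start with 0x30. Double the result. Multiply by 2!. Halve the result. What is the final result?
Convert 0x30 (hexadecimal) → 3×16 = 48 (decimal)
Start: 48
48 × 2 = 96
Convert 2! (factorial) → 2 (decimal)
96 × 2 = 192
192 ÷ 2 = 96
96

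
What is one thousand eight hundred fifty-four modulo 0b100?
Convert one thousand eight hundred fifty-four (English words) → 1×1000 + 8×100 + 54 = 1854 (decimal)
Convert 0b100 (binary) → 4 (decimal)
Compute 1854 mod 4 = 2
2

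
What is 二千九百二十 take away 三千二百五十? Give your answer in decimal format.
Convert 二千九百二十 (Chinese numeral) → 2×1000 + 9×100 + 2×10 = 2920 (decimal)
Convert 三千二百五十 (Chinese numeral) → 3×1000 + 2×100 + 5×10 = 3250 (decimal)
Compute 2920 - 3250 = -330
-330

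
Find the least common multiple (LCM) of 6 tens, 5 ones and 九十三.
Convert 6 tens, 5 ones (place-value notation) → 6×10 + 5 = 65 (decimal)
Convert 九十三 (Chinese numeral) → 9×10 + 3 = 93 (decimal)
Compute lcm(65, 93) = 6045
6045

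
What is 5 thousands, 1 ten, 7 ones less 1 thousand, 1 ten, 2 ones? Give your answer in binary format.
Convert 5 thousands, 1 ten, 7 ones (place-value notation) → 5×1000 + 1×10 + 7 = 5017 (decimal)
Convert 1 thousand, 1 ten, 2 ones (place-value notation) → 1×1000 + 1×10 + 2 = 1012 (decimal)
Compute 5017 - 1012 = 4005
Convert 4005 (decimal) → 4005 = 2048 + 1024 + 512 + 256 + 128 + 32 + 4 + 1 → 0b111110100101 (binary)
0b111110100101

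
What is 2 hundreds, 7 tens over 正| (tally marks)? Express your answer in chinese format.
Convert 2 hundreds, 7 tens (place-value notation) → 2×100 + 7×10 = 270 (decimal)
Convert 正| (tally marks) → 5 + 1 = 6 (decimal)
Compute 270 ÷ 6 = 45
Convert 45 (decimal) → 45 = 4×10 + 5 → 四十五 (Chinese numeral)
四十五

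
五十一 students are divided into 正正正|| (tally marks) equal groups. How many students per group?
Convert 五十一 (Chinese numeral) → 5×10 + 1 = 51 (decimal)
Convert 正正正|| (tally marks) → 5 + 5 + 5 + 2 = 17 (decimal)
Compute 51 ÷ 17 = 3
3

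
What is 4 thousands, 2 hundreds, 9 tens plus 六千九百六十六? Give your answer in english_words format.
Convert 4 thousands, 2 hundreds, 9 tens (place-value notation) → 4×1000 + 2×100 + 9×10 = 4290 (decimal)
Convert 六千九百六十六 (Chinese numeral) → 6×1000 + 9×100 + 6×10 + 6 = 6966 (decimal)
Compute 4290 + 6966 = 11256
Convert 11256 (decimal) → 11256 = 11×1000 + 2×100 + 56 → eleven thousand two hundred fifty-six (English words)
eleven thousand two hundred fifty-six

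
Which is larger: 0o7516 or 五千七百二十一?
Convert 0o7516 (octal) → 7×512 + 5×64 + 1×8 + 6 = 3918 (decimal)
Convert 五千七百二十一 (Chinese numeral) → 5×1000 + 7×100 + 2×10 + 1 = 5721 (decimal)
Compare 3918 vs 5721: larger = 5721
5721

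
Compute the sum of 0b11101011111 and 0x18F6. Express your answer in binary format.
Convert 0b11101011111 (binary) → 1024 + 512 + 256 + 64 + 16 + 8 + 4 + 2 + 1 = 1887 (decimal)
Convert 0x18F6 (hexadecimal) → 1×4096 + 8×256 + 15×16 + 6 = 6390 (decimal)
Compute 1887 + 6390 = 8277
Convert 8277 (decimal) → 8277 = 8192 + 64 + 16 + 4 + 1 → 0b10000001010101 (binary)
0b10000001010101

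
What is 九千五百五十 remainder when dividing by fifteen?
Convert 九千五百五十 (Chinese numeral) → 9×1000 + 5×100 + 5×10 = 9550 (decimal)
Convert fifteen (English words) → 15 (decimal)
Compute 9550 mod 15 = 10
10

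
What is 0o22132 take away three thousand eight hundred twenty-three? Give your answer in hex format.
Convert 0o22132 (octal) → 2×4096 + 2×512 + 1×64 + 3×8 + 2 = 9306 (decimal)
Convert three thousand eight hundred twenty-three (English words) → 3×1000 + 8×100 + 23 = 3823 (decimal)
Compute 9306 - 3823 = 5483
Convert 5483 (decimal) → 5483 = 1×4096 + 5×256 + 6×16 + 11 → 0x156B (hexadecimal)
0x156B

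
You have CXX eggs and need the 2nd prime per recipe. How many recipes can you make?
Convert CXX (Roman numeral) → 100 + 10 + 10 = 120 (decimal)
Convert the 2nd prime (prime index) → 3 (decimal)
Compute 120 ÷ 3 = 40
40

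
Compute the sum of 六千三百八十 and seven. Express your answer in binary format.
Convert 六千三百八十 (Chinese numeral) → 6×1000 + 3×100 + 8×10 = 6380 (decimal)
Convert seven (English words) → 7 (decimal)
Compute 6380 + 7 = 6387
Convert 6387 (decimal) → 6387 = 4096 + 2048 + 128 + 64 + 32 + 16 + 2 + 1 → 0b1100011110011 (binary)
0b1100011110011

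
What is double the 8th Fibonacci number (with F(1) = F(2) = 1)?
The 8th Fibonacci number (with F(1) = F(2) = 1): 1, 1, 2, 3, 5, 8, 13, 21 → 21
Compute 21 × 2 = 42
42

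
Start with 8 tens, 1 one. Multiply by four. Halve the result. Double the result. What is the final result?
Convert 8 tens, 1 one (place-value notation) → 8×10 + 1 = 81 (decimal)
Start: 81
Convert four (English words) → 4 (decimal)
81 × 4 = 324
324 ÷ 2 = 162
162 × 2 = 324
324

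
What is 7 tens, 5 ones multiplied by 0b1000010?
Convert 7 tens, 5 ones (place-value notation) → 7×10 + 5 = 75 (decimal)
Convert 0b1000010 (binary) → 64 + 2 = 66 (decimal)
Compute 75 × 66 = 4950
4950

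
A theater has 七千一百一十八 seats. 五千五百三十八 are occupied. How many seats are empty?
Convert 七千一百一十八 (Chinese numeral) → 7×1000 + 1×100 + 1×10 + 8 = 7118 (decimal)
Convert 五千五百三十八 (Chinese numeral) → 5×1000 + 5×100 + 3×10 + 8 = 5538 (decimal)
Compute 7118 - 5538 = 1580
1580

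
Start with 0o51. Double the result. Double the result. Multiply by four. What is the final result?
Convert 0o51 (octal) → 5×8 + 1 = 41 (decimal)
Start: 41
41 × 2 = 82
82 × 2 = 164
Convert four (English words) → 4 (decimal)
164 × 4 = 656
656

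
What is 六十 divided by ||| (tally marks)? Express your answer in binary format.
Convert 六十 (Chinese numeral) → 6×10 = 60 (decimal)
Convert ||| (tally marks) → 3 (decimal)
Compute 60 ÷ 3 = 20
Convert 20 (decimal) → 20 = 16 + 4 → 0b10100 (binary)
0b10100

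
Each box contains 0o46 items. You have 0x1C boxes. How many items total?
Convert 0o46 (octal) → 4×8 + 6 = 38 (decimal)
Convert 0x1C (hexadecimal) → 1×16 + 12 = 28 (decimal)
Compute 38 × 28 = 1064
1064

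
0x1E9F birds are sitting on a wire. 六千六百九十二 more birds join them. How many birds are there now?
Convert 0x1E9F (hexadecimal) → 1×4096 + 14×256 + 9×16 + 15 = 7839 (decimal)
Convert 六千六百九十二 (Chinese numeral) → 6×1000 + 6×100 + 9×10 + 2 = 6692 (decimal)
Compute 7839 + 6692 = 14531
14531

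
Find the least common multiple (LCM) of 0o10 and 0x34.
Convert 0o10 (octal) → 1×8 = 8 (decimal)
Convert 0x34 (hexadecimal) → 3×16 + 4 = 52 (decimal)
Compute lcm(8, 52) = 104
104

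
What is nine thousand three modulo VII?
Convert nine thousand three (English words) → 9×1000 + 3 = 9003 (decimal)
Convert VII (Roman numeral) → 5 + 1 + 1 = 7 (decimal)
Compute 9003 mod 7 = 1
1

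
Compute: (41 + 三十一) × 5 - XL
Convert 三十一 (Chinese numeral) → 3×10 + 1 = 31 (decimal)
Convert XL (Roman numeral) → 40 (decimal)
Expression in decimal: (41 + 31) × 5 - 40
Parentheses first: 41 + 31 = 72
Multiply: 72 × 5 = 360
Subtract: 360 - 40 = 320
320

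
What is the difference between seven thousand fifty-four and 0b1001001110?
Convert seven thousand fifty-four (English words) → 7×1000 + 54 = 7054 (decimal)
Convert 0b1001001110 (binary) → 512 + 64 + 8 + 4 + 2 = 590 (decimal)
Difference: |7054 - 590| = 6464
6464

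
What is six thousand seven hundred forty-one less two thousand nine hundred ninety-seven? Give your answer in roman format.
Convert six thousand seven hundred forty-one (English words) → 6×1000 + 7×100 + 41 = 6741 (decimal)
Convert two thousand nine hundred ninety-seven (English words) → 2×1000 + 9×100 + 97 = 2997 (decimal)
Compute 6741 - 2997 = 3744
Convert 3744 (decimal) → 3744 = 1000 + 1000 + 1000 + 500 + 100 + 100 + 40 + 4 → MMMDCCXLIV (Roman numeral)
MMMDCCXLIV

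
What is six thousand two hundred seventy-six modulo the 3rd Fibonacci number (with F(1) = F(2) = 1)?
Convert six thousand two hundred seventy-six (English words) → 6×1000 + 2×100 + 76 = 6276 (decimal)
Convert the 3rd Fibonacci number (with F(1) = F(2) = 1) (Fibonacci index) → 1, 1, 2 → 2 (decimal)
Compute 6276 mod 2 = 0
0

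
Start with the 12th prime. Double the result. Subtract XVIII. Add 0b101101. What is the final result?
Convert the 12th prime (prime index) → 37 (decimal)
Start: 37
37 × 2 = 74
Convert XVIII (Roman numeral) → 10 + 5 + 1 + 1 + 1 = 18 (decimal)
74 - 18 = 56
Convert 0b101101 (binary) → 32 + 8 + 4 + 1 = 45 (decimal)
56 + 45 = 101
101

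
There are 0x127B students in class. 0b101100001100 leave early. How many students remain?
Convert 0x127B (hexadecimal) → 1×4096 + 2×256 + 7×16 + 11 = 4731 (decimal)
Convert 0b101100001100 (binary) → 2048 + 512 + 256 + 8 + 4 = 2828 (decimal)
Compute 4731 - 2828 = 1903
1903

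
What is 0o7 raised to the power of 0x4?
Convert 0o7 (octal) → 7 (decimal)
Convert 0x4 (hexadecimal) → 4 (decimal)
Compute 7 ^ 4 = 2401
2401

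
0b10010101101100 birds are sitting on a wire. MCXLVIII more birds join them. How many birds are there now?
Convert 0b10010101101100 (binary) → 8192 + 1024 + 256 + 64 + 32 + 8 + 4 = 9580 (decimal)
Convert MCXLVIII (Roman numeral) → 1000 + 100 + 40 + 5 + 1 + 1 + 1 = 1148 (decimal)
Compute 9580 + 1148 = 10728
10728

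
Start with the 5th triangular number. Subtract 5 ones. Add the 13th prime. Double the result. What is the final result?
Convert the 5th triangular number (triangular index) → 5×6/2 = 15 (decimal)
Start: 15
Convert 5 ones (place-value notation) → 5 (decimal)
15 - 5 = 10
Convert the 13th prime (prime index) → 41 (decimal)
10 + 41 = 51
51 × 2 = 102
102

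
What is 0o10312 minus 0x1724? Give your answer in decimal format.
Convert 0o10312 (octal) → 1×4096 + 3×64 + 1×8 + 2 = 4298 (decimal)
Convert 0x1724 (hexadecimal) → 1×4096 + 7×256 + 2×16 + 4 = 5924 (decimal)
Compute 4298 - 5924 = -1626
-1626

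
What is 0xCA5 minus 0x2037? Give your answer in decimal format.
Convert 0xCA5 (hexadecimal) → 12×256 + 10×16 + 5 = 3237 (decimal)
Convert 0x2037 (hexadecimal) → 2×4096 + 3×16 + 7 = 8247 (decimal)
Compute 3237 - 8247 = -5010
-5010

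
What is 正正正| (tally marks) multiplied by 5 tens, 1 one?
Convert 正正正| (tally marks) → 5 + 5 + 5 + 1 = 16 (decimal)
Convert 5 tens, 1 one (place-value notation) → 5×10 + 1 = 51 (decimal)
Compute 16 × 51 = 816
816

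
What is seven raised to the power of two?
Convert seven (English words) → 7 (decimal)
Convert two (English words) → 2 (decimal)
Compute 7 ^ 2 = 49
49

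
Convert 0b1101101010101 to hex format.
Convert 0b1101101010101 (binary) → 4096 + 2048 + 512 + 256 + 64 + 16 + 4 + 1 = 6997 (decimal)
Convert 6997 (decimal) → 6997 = 1×4096 + 11×256 + 5×16 + 5 → 0x1B55 (hexadecimal)
0x1B55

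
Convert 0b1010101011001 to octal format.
Convert 0b1010101011001 (binary) → 4096 + 1024 + 256 + 64 + 16 + 8 + 1 = 5465 (decimal)
Convert 5465 (decimal) → 5465 = 1×4096 + 2×512 + 5×64 + 3×8 + 1 → 0o12531 (octal)
0o12531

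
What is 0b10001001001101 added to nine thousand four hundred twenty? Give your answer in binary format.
Convert 0b10001001001101 (binary) → 8192 + 512 + 64 + 8 + 4 + 1 = 8781 (decimal)
Convert nine thousand four hundred twenty (English words) → 9×1000 + 4×100 + 20 = 9420 (decimal)
Compute 8781 + 9420 = 18201
Convert 18201 (decimal) → 18201 = 16384 + 1024 + 512 + 256 + 16 + 8 + 1 → 0b100011100011001 (binary)
0b100011100011001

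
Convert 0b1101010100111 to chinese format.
Convert 0b1101010100111 (binary) → 4096 + 2048 + 512 + 128 + 32 + 4 + 2 + 1 = 6823 (decimal)
Convert 6823 (decimal) → 6823 = 6×1000 + 8×100 + 2×10 + 3 → 六千八百二十三 (Chinese numeral)
六千八百二十三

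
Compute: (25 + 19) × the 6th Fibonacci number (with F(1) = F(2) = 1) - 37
Convert the 6th Fibonacci number (with F(1) = F(2) = 1) (Fibonacci index) → 1, 1, 2, 3, 5, 8 → 8 (decimal)
Expression in decimal: (25 + 19) × 8 - 37
Parentheses first: 25 + 19 = 44
Multiply: 44 × 8 = 352
Subtract: 352 - 37 = 315
315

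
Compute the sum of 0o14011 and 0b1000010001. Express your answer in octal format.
Convert 0o14011 (octal) → 1×4096 + 4×512 + 1×8 + 1 = 6153 (decimal)
Convert 0b1000010001 (binary) → 512 + 16 + 1 = 529 (decimal)
Compute 6153 + 529 = 6682
Convert 6682 (decimal) → 6682 = 1×4096 + 5×512 + 3×8 + 2 → 0o15032 (octal)
0o15032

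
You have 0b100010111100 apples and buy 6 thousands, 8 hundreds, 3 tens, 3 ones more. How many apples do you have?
Convert 0b100010111100 (binary) → 2048 + 128 + 32 + 16 + 8 + 4 = 2236 (decimal)
Convert 6 thousands, 8 hundreds, 3 tens, 3 ones (place-value notation) → 6×1000 + 8×100 + 3×10 + 3 = 6833 (decimal)
Compute 2236 + 6833 = 9069
9069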